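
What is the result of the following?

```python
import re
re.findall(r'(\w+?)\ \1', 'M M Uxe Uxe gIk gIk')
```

['M', 'Uxe', 'gIk']

A backreference is literal: `\1` must see the identical characters the first group matched.
Matches: at [0:3] match 'M M', group 1 = 'M'; at [4:11] match 'Uxe Uxe', group 1 = 'Uxe'; at [12:19] match 'gIk gIk', group 1 = 'gIk'.
Because there's exactly one group, `findall` drops the full match and keeps group 1 from each hit.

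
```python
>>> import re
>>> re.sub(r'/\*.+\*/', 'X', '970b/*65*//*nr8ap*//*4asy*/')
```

'970bX'

Matches: at [4:27] → '/*65*//*nr8ap*//*4asy*/'.
`sub` substitutes 'X' at each match site.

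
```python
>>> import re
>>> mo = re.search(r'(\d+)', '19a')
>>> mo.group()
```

'19'

The pattern matches one or more of a digit (captured).
`search` walks the string left to right and returns the first match it finds.
The match spans [0:2] → '19'.
Captured: group 1 = '19'.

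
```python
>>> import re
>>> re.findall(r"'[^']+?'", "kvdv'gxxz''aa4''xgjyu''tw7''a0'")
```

["'gxxz'", "'aa4'", "'xgjyu'", "'tw7'", "'a0'"]

Walking the string: at [4:10] → "'gxxz'"; at [10:15] → "'aa4'"; at [15:22] → "'xgjyu'"; at [22:27] → "'tw7'"; at [27:31] → "'a0'".
With no groups in the pattern, `findall` gives back each whole match — 5 here.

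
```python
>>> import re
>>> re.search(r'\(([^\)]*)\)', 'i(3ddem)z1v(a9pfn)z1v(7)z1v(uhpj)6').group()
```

'(3ddem)'

The match spans [1:8] → '(3ddem)'.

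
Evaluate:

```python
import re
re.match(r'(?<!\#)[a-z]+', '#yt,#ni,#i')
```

None

The negative lookaround is zero-width — it rules out positions where the adjacent text would match, without consuming anything.
With `match`, the pattern is implicitly anchored at the beginning.
Here the pattern fails at index 0, so the call returns None.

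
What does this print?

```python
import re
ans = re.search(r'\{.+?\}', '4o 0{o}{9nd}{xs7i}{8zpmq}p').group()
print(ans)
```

{o}

Lazy quantifiers expand one character at a time until the remainder of the pattern can match.
Unlike `match`, `search` isn't anchored — it looks for the pattern anywhere in the string.
The match spans [4:7] → '{o}'.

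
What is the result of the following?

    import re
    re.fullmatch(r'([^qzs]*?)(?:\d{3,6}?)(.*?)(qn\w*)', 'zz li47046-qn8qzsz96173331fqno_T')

None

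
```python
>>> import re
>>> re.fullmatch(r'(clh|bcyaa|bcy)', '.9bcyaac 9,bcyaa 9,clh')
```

None

`re.fullmatch` requires the pattern to consume the entire string.
Here the pattern can't cover the whole string, so the call returns None.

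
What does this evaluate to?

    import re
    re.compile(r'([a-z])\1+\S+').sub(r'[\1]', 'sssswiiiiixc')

'[s]'

`\1` has to match the exact text group 1 already captured.
`\1` in the replacement pulls in group 1's text for each match.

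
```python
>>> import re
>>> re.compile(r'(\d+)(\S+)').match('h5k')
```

None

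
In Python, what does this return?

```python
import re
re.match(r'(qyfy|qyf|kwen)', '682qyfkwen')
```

None

`match` is anchored at position 0; if the pattern doesn't fit there, it returns None.
Here the string doesn't start with a match, so the call returns None.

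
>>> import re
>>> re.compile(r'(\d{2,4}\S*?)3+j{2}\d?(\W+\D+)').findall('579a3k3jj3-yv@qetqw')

This matches 2 to 4 of a digit, then zero or more of a non-whitespace character (lazy) (captured); then one or more of the literal '3', then exactly 2 of the literal 'j', then optionally a digit; then one or more of a non-word character, then one or more of a non-digit (captured).
Matches: at [0:19] match '579a3k3jj3-yv@qetqw', groups = ('579a3k', '-yv@qetqw').
With 2 capturing groups, `findall` returns a 2-tuple per match.

[('579a3k', '-yv@qetqw')]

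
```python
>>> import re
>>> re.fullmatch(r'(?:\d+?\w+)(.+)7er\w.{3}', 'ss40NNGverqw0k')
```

Pattern: one or more of a digit (lazy), then one or more of a word character (non-capturing group); then one or more of any character (captured); then the literal '7er', then a word character, then exactly 3 of any character.
`re.fullmatch` is like wrapping the pattern in `^…$` (in single-line mode).
Here there's no way to consume every character, so the call returns None.

None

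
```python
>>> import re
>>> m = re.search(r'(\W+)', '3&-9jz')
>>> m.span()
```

(1, 3)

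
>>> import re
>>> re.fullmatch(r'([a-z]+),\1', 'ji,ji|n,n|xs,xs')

The backreference `\1` re-matches whatever the first group consumed, character for character.
`re.fullmatch` is like wrapping the pattern in `^…$` (in single-line mode).
Here the pattern can't cover the whole string, so the call returns None.

None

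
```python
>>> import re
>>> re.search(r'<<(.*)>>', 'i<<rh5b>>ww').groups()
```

('rh5b',)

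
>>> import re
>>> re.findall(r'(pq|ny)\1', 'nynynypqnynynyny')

['ny', 'ny', 'ny']

A backreference is literal: `\1` must see the identical characters the first group matched.
Because there's exactly one group, `findall` drops the full match and keeps group 1 from each hit.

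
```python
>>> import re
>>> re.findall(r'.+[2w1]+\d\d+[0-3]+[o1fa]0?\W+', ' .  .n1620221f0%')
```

[' .  .n1620221f0%']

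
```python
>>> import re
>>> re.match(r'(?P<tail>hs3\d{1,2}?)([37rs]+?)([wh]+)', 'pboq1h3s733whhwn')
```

`match` is anchored at position 0; if the pattern doesn't fit there, it returns None.
Here the pattern fails at index 0, so the call returns None.

None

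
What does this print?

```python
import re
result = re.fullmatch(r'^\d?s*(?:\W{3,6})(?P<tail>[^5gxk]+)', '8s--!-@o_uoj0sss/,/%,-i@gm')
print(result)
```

None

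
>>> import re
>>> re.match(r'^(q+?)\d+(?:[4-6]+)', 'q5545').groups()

('q',)

This matches anchored at the start of the string; then one or more of a literal 'q' (lazy) (captured); then one or more of a digit; then one or more of a character in [4-6] (non-capturing group).
With `match`, the pattern is implicitly anchored at the beginning.
The match spans [0:5] → 'q5545'.
Captured: group 1 = 'q'.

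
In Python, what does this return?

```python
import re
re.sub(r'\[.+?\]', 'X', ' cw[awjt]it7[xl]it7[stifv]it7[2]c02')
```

' cwXit7Xit7Xit7Xc02'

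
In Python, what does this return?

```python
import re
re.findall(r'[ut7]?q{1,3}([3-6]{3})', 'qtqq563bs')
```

['563']

The pattern matches optionally one of [ut7], then 1 to 3 of a literal 'q'; then exactly 3 of a character in [3-6] (captured).
One capturing group, so `findall` returns just the captured substring from the one match — 1 in all.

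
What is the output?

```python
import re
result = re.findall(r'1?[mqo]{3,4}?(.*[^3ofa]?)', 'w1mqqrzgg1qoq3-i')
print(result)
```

The pattern matches optionally the literal '1', then 3 to 4 of one of [mqo] (lazy); then zero or more of any character, then optionally any character except [3ofa] (captured).
Matches: at [1:16] match '1mqqrzgg1qoq3-i', group 1 = 'rzgg1qoq3-i'.
Because there's exactly one group, `findall` drops the full match and keeps group 1 from the one hit.

['rzgg1qoq3-i']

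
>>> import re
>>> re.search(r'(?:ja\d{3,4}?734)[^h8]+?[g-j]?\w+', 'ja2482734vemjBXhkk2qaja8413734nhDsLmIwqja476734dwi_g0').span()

This matches the literal 'ja', then 3 to 4 of a digit (lazy), then the literal '734' (non-capturing group); then one or more of any character except [h8] (lazy), then optionally a character in [g-j]; then one or more of a word character.
Unlike `match`, `search` isn't anchored — it looks for the pattern anywhere in the string.
The match spans [0:53] → 'ja2482734vemjBXhkk2qaja8413734nhDsLmIwqja476734dwi_g0'.

(0, 53)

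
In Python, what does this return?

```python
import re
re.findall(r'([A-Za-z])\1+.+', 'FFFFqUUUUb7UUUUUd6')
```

['F']

A backreference is literal: `\1` must see the identical characters the first group matched.
Matches: at [0:18] match 'FFFFqUUUUb7UUUUUd6', group 1 = 'F'.
With a single group, `findall` returns only what that group captured — 1 item.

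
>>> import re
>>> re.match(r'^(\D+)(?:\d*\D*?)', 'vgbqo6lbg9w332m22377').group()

'vgbqo6'

This matches anchored at the start of the string; then one or more of a non-digit (captured); then zero or more of a digit, then zero or more of a non-digit (lazy) (non-capturing group).
Lazy quantifiers expand one character at a time until the remainder of the pattern can match.
`re.match` only tries the pattern at the start of the string.
The match spans [0:6] → 'vgbqo6'.
Captured: group 1 = 'vgbqo'.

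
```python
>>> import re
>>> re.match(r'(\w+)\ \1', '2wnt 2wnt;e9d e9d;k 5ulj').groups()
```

('2wnt',)

The match spans [0:9] → '2wnt 2wnt'.
Captured: group 1 = '2wnt'.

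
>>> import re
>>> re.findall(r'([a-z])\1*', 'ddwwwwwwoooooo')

The backreference `\1` re-matches whatever the first group consumed, character for character.
One capturing group, so `findall` returns just the captured substring from each match — 3 in all.

['d', 'w', 'o']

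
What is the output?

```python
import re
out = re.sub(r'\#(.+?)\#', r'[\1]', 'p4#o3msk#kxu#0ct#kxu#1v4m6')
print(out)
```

p4[o3msk]kxu[0ct]kxu#1v4m6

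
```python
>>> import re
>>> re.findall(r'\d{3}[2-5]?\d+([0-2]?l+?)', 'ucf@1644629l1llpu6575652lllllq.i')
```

The pattern matches exactly 3 of a digit, then optionally a character in [2-5], then one or more of a digit; then optionally a character in [0-2], then one or more of a literal 'l' (lazy) (captured).
Walking the string: at [4:12] match '1644629l', group 1 = 'l'; at [17:25] match '6575652l', group 1 = 'l'.
One capturing group, so `findall` returns just the captured substring from each match — 2 in all.

['l', 'l']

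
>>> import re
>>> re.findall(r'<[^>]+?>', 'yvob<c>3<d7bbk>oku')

Scanning left to right: at [4:7] → '<c>'; at [8:15] → '<d7bbk>'.
Since nothing is captured, `findall` lists the 2 matched substrings directly.

['<c>', '<d7bbk>']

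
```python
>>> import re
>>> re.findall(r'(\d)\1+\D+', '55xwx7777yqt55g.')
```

`\1` has to match the exact text group 1 already captured.
Because there's exactly one group, `findall` drops the full match and keeps group 1 from each hit.

['5', '7', '5']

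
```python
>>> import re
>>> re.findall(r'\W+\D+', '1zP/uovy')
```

['/uovy']

The pattern matches one or more of a non-word character; then one or more of a non-digit.
Matches: at [3:8] → '/uovy'.
Since nothing is captured, `findall` lists the 1 matched substring directly.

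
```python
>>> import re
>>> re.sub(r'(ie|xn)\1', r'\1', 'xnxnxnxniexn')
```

'xnxniexn'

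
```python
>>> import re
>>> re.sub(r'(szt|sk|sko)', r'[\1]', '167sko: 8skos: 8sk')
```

'167[sk]o: 8[sk]os: 8[sk]'

Alternation isn't longest-match — the leftmost alternative that fits at this position is chosen.
`\1` in the replacement pulls in group 1's text for each match.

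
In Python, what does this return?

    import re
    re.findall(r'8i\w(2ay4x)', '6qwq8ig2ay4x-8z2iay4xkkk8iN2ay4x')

Pattern: the literal '8i', then a word character; then the literal '2ay', then the literal '4x' (captured).
Walking the string: at [4:12] match '8ig2ay4x', group 1 = '2ay4x'; at [24:32] match '8iN2ay4x', group 1 = '2ay4x'.
One capturing group, so `findall` returns just the captured substring from each match — 2 in all.

['2ay4x', '2ay4x']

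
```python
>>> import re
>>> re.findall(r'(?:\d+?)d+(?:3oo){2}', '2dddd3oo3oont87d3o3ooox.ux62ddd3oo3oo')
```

['2dddd3oo3oo', '62ddd3oo3oo']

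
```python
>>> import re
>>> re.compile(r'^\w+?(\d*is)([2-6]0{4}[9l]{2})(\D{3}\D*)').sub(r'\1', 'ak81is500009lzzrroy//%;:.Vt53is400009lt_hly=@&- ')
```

'81is53is400009lt_hly=@&- '

This matches anchored at the start of the string; then one or more of a word character (lazy); then zero or more of a digit, then the literal 'is' (captured); then a character in [2-6], then exactly 4 of a literal '0', then exactly 2 of one of [9l] (captured); then exactly 3 of a non-digit, then zero or more of a non-digit (captured).
Matches: at [0:27] → 'ak81is500009lzzrroy//%;:.Vt'.
The replacement refers to a captured group, so each match is rewritten using its own captured text.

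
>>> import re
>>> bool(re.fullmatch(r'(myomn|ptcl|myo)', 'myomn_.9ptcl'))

False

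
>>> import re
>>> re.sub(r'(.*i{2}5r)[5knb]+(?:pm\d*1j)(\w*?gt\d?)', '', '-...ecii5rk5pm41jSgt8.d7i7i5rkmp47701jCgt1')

This matches zero or more of any character, then exactly 2 of a literal 'i', then the literal '5r' (captured); then one or more of one of [5knb]; then the literal 'pm', then zero or more of a digit, then the literal '1j' (non-capturing group); then zero or more of a word character (lazy), then the literal 'gt', then optionally a digit (captured).
Matches: at [0:21] → '-...ecii5rk5pm41jSgt8'.
Each match is replaced by ''.

'.d7i7i5rkmp47701jCgt1'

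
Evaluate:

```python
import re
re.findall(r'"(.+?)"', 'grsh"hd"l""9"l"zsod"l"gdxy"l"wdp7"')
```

['hd', '"9', 'zsod', 'gdxy', 'wdp7']

The `?` after the quantifier makes it lazy — it takes as little as possible before letting the rest of the pattern try.
Walking the string: at [4:8] match '"hd"', group 1 = 'hd'; at [9:13] match '""9"', group 1 = '"9'; at [14:20] match '"zsod"', group 1 = 'zsod'; at [21:27] match '"gdxy"', group 1 = 'gdxy'; at [28:34] match '"wdp7"', group 1 = 'wdp7'.
Because there's exactly one group, `findall` drops the full match and keeps group 1 from each hit.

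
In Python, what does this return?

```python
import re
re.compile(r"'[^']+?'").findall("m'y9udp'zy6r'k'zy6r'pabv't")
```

Matches: at [1:8] → "'y9udp'"; at [12:15] → "'k'"; at [19:25] → "'pabv'".
`findall` yields the raw match text (3 of them) because the pattern has no groups.

["'y9udp'", "'k'", "'pabv'"]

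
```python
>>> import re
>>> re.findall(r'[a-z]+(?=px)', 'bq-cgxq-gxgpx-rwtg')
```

['gxg']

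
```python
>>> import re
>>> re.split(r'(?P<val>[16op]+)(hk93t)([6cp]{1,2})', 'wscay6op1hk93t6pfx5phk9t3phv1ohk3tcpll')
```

['wscay', '6op1', 'hk93t', '6p', 'fx5phk9t3phv1ohk3tcpll']

The pattern matches one or more of one of [16op] (captured as 'val'); then the literal 'hk9', then the literal '3t' (captured); then 1 to 2 of one of [6cp] (captured).
`re.split` interleaves the captured-group text with the surrounding fragments.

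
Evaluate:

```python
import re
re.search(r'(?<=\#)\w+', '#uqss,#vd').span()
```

(1, 5)

The positive lookaround only admits positions where the adjacent text matches; those characters stay outside the span.
The match spans [1:5] → 'uqss'.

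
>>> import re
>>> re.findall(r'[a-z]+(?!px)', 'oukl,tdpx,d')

['oukl', 'tdpx', 'd']

Because the assertion is negative and zero-width, positions next to the forbidden text are skipped.
Walking the string: at [0:4] → 'oukl'; at [5:9] → 'tdpx'; at [10:11] → 'd'.
With no groups in the pattern, `findall` gives back each whole match — 3 here.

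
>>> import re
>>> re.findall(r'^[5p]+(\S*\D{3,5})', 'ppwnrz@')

['wnrz@']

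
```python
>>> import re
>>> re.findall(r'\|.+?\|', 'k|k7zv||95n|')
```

['|k7zv|', '|95n|']

With the lazy modifier that quantifier settles for the fewest repetitions that let the rest of the pattern succeed (the atoms after it are unaffected and can still be greedy).
Scanning left to right: at [1:7] → '|k7zv|'; at [7:12] → '|95n|'.
No capturing groups, so `findall` returns the 2 full match strings.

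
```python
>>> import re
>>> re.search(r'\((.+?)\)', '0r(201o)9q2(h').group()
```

'(201o)'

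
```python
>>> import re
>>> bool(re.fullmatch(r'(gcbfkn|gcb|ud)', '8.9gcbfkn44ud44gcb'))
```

False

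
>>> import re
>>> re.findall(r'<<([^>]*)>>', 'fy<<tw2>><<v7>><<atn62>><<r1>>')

['tw2', 'v7', 'atn62', 'r1']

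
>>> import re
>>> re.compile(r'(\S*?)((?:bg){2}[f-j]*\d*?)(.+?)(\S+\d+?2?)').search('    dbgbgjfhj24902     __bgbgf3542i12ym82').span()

Pattern: zero or more of a non-whitespace character (lazy) (captured); then the literal 'bg' repeated 2 times, then zero or more of a character in [f-j], then zero or more of a digit (lazy) (captured); then one or more of any character (lazy) (captured); then one or more of a non-whitespace character, then one or more of a digit (lazy), then optionally the literal '2' (captured).
Unlike `match`, `search` isn't anchored — it looks for the pattern anywhere in the string.
The match spans [4:18] → 'dbgbgjfhj24902'.
Captured: group 1 = 'd', group 2 = 'bgbgjfhj', group 3 = '2', group 4 = '4902'.

(4, 18)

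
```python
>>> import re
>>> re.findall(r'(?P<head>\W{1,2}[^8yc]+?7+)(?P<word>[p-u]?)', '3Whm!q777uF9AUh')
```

This matches 1 to 2 of a non-word character, then one or more of any character except [8yc] (lazy), then one or more of the literal '7' (captured as 'head'); then optionally a character in [p-u] (captured as 'word').
`findall` packs the 2 group values into a tuple for every match.

[('!q777', 'u')]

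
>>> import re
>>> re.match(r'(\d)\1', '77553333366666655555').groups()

('7',)

The backreference `\1` re-matches whatever the first group consumed, character for character.
`match` is anchored at position 0; if the pattern doesn't fit there, it returns None.
The match spans [0:2] → '77'.
Captured: group 1 = '7'.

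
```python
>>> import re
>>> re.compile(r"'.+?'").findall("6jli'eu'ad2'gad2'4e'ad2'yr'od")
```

["'eu'", "'gad2'", "'ad2'"]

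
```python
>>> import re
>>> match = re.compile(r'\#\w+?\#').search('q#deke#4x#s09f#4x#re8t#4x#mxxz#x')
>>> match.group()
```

`re.search` tries every starting position until one works.
The match spans [1:7] → '#deke#'.

'#deke#'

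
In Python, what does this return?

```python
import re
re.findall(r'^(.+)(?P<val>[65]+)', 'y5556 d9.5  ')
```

[('y5556 d9.', '5')]

2 groups means the one result is a tuple of 2 captured strings — 1 here.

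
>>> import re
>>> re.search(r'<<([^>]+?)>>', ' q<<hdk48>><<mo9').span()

(2, 11)

`search` walks the string left to right and returns the first match it finds.
The match spans [2:11] → '<<hdk48>>'.
Captured: group 1 = 'hdk48'.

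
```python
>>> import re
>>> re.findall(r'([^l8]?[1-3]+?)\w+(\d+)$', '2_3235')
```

[('2', '5')]

This matches optionally any character except [l8], then one or more of a character in [1-3] (lazy) (captured); then one or more of a word character; then one or more of a digit (captured); then anchored at the end.
Walking the string: at [0:6] match '2_3235', groups = ('2', '5').
`findall` packs the 2 group values into a tuple for every match.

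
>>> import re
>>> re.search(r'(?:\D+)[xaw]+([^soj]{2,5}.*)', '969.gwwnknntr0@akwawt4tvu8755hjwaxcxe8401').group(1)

The match spans [3:41] → '.gwwnknntr0@akwawt4tvu8755hjwaxcxe8401'.
Captured: group 1 = 'nknntr0@akwawt4tvu8755hjwaxcxe8401'.

'nknntr0@akwawt4tvu8755hjwaxcxe8401'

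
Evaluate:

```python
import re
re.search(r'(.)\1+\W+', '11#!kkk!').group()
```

'11#!'

The backreference `\1` re-matches whatever the first group consumed, character for character.
The match spans [0:4] → '11#!'.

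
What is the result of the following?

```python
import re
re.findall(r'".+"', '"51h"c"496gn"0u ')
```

['"51h"c"496gn"']

Scanning left to right: at [0:13] → '"51h"c"496gn"'.
No capturing groups, so `findall` returns the 1 full match string.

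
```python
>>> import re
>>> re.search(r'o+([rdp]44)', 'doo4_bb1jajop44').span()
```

(11, 15)

Pattern: one or more of a literal 'o'; then one of [rdp], then the literal '44' (captured).
`re.search` scans for the first position where the pattern succeeds.
The match spans [11:15] → 'op44'.
Captured: group 1 = 'p44'.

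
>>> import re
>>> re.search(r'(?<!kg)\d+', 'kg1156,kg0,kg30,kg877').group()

'156'

Because the assertion is negative and zero-width, positions next to the forbidden text are skipped.
The match spans [3:6] → '156'.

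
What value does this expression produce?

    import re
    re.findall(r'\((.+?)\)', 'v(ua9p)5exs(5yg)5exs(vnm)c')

['ua9p', '5yg', 'vnm']

Walking the string: at [1:7] match '(ua9p)', group 1 = 'ua9p'; at [11:16] match '(5yg)', group 1 = '5yg'; at [20:25] match '(vnm)', group 1 = 'vnm'.
`findall` collects group 1 from each match (3 total).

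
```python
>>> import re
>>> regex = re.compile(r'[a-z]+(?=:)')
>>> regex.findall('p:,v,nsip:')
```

['p', 'nsip']

Because the assertion is zero-width, the text it checks is not consumed and won't appear in the result.
Since nothing is captured, `findall` lists the 2 matched substrings directly.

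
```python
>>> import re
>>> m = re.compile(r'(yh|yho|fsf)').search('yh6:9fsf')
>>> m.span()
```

`re.search` scans for the first position where the pattern succeeds.
The match spans [0:2] → 'yh'.
Captured: group 1 = 'yh'.

(0, 2)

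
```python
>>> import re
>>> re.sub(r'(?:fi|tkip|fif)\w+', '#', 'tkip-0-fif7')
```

'tkip-0-#'

Matches: at [7:11] → 'fif7'.
`sub` substitutes '#' at each match site.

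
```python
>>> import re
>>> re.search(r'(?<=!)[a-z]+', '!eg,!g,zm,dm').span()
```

The `(?=…)`/`(?<=…)` assertion just peeks at neighbouring text; it doesn't advance the match position.
`re.search` scans for the first position where the pattern succeeds.
The match spans [1:3] → 'eg'.

(1, 3)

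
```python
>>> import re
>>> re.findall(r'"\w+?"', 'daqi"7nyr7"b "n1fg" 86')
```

Matches: at [4:11] → '"7nyr7"'; at [13:19] → '"n1fg"'.
No capturing groups, so `findall` returns the 2 full match strings.

['"7nyr7"', '"n1fg"']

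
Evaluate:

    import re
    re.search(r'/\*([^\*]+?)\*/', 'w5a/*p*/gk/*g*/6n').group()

'/*p*/'

`re.search` tries every starting position until one works.
The match spans [3:8] → '/*p*/'.
Captured: group 1 = 'p'.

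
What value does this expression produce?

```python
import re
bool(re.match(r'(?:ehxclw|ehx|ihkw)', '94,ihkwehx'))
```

`re.match` won't scan ahead — the pattern has to work from the very first character.
Here the string doesn't start with a match, so the call returns None, and `bool(None)` is False.

False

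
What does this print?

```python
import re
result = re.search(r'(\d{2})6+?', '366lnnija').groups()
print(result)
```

The pattern matches exactly 2 of a digit (captured); then one or more of a literal '6' (lazy).
`search` walks the string left to right and returns the first match it finds.
The match spans [0:3] → '366'.
Captured: group 1 = '36'.

('36',)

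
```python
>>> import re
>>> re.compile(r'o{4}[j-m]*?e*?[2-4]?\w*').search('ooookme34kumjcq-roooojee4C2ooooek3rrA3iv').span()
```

(0, 15)

Pattern: exactly 4 of the literal 'o', then zero or more of a character in [j-m] (lazy), then zero or more of a literal 'e' (lazy); then optionally a character in [2-4], then zero or more of a word character.
The match spans [0:15] → 'ooookme34kumjcq'.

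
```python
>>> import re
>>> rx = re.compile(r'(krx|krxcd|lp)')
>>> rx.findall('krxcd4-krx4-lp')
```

Alternation isn't longest-match — the leftmost alternative that fits at this position is chosen.
Walking the string: at [0:3] match 'krx', group 1 = 'krx'; at [7:10] match 'krx', group 1 = 'krx'; at [12:14] match 'lp', group 1 = 'lp'.
Because there's exactly one group, `findall` drops the full match and keeps group 1 from each hit.

['krx', 'krx', 'lp']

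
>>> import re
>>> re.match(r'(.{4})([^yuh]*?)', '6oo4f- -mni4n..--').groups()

('6oo4', '')

The match spans [0:4] → '6oo4'.
Captured: group 1 = '6oo4', group 2 = ''.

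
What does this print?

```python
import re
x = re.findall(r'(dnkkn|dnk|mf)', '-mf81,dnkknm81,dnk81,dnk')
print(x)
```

['mf', 'dnkkn', 'dnk', 'dnk']

Alternation isn't longest-match — the leftmost alternative that fits at this position is chosen.
Matches: at [1:3] match 'mf', group 1 = 'mf'; at [6:11] match 'dnkkn', group 1 = 'dnkkn'; at [15:18] match 'dnk', group 1 = 'dnk'; at [21:24] match 'dnk', group 1 = 'dnk'.
Because there's exactly one group, `findall` drops the full match and keeps group 1 from each hit.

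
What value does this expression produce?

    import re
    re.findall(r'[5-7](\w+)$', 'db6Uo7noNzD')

['Uo7noNzD']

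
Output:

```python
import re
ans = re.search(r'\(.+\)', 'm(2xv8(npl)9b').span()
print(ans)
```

(1, 11)

`search` walks the string left to right and returns the first match it finds.
The match spans [1:11] → '(2xv8(npl)'.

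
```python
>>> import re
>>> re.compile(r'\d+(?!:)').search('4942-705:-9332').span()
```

The negative lookahead/lookbehind blocks any match where the forbidden context is present.
`re.search` tries every starting position until one works.
The match spans [0:4] → '4942'.

(0, 4)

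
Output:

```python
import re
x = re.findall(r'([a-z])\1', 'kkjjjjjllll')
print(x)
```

['k', 'j', 'j', 'l', 'l']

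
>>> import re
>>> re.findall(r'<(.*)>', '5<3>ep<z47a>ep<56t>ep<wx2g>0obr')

['3>ep<z47a>ep<56t>ep<wx2g']

With a single group, `findall` returns only what that group captured — 1 item.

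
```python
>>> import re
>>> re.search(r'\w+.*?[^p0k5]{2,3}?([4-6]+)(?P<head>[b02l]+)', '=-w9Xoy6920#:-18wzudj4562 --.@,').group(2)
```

The match spans [2:25] → 'w9Xoy6920#:-18wzudj4562'.
Captured: group 1 = '456', group 2 = '2'.

'2'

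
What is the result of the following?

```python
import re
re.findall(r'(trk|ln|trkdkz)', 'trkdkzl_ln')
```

Alternation tries branches left to right and keeps the first one that lets the overall match succeed at that position.
Scanning left to right: at [0:3] match 'trk', group 1 = 'trk'; at [8:10] match 'ln', group 1 = 'ln'.
`findall` collects group 1 from each match (2 total).

['trk', 'ln']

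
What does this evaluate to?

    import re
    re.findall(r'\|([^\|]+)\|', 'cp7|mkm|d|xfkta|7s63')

['mkm', 'xfkta']

Matches: at [3:8] match '|mkm|', group 1 = 'mkm'; at [9:16] match '|xfkta|', group 1 = 'xfkta'.
`findall` collects group 1 from each match (2 total).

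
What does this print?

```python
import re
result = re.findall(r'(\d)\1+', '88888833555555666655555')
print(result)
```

After group 1 captures some text, `\1` only succeeds where that same text appears again.
Matches: at [0:6] match '888888', group 1 = '8'; at [6:8] match '33', group 1 = '3'; at [8:14] match '555555', group 1 = '5'; at [14:18] match '6666', group 1 = '6'; at [18:23] match '55555', group 1 = '5'.
Because there's exactly one group, `findall` drops the full match and keeps group 1 from each hit.

['8', '3', '5', '6', '5']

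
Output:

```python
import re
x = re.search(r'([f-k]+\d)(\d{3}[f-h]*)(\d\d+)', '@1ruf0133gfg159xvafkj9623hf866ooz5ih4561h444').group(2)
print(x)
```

The pattern matches one or more of a character in [f-k], then a digit (captured); then exactly 3 of a digit, then zero or more of a character in [f-h] (captured); then a digit, then one or more of a digit (captured).
`search` walks the string left to right and returns the first match it finds.
The match spans [4:15] → 'f0133gfg159'.
Captured: group 1 = 'f0', group 2 = '133gfg', group 3 = '159'.

133gfg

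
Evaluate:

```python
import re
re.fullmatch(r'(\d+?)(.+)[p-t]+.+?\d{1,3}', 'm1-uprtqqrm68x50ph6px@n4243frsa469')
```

None

For `fullmatch`, every character of the input must be accounted for by the pattern.
Here the pattern can't cover the whole string, so the call returns None.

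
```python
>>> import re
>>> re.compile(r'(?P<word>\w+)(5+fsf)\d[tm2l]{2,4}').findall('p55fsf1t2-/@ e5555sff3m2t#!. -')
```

[('p5', '5fsf')]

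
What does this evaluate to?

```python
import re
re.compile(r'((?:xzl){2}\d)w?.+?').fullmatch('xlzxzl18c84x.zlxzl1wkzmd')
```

`fullmatch` succeeds only if the pattern covers the string from start to end.
Here the pattern can't cover the whole string, so the call returns None.

None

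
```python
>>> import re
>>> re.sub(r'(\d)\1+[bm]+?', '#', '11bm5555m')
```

'#m#'

The backreference `\1` re-matches whatever the first group consumed, character for character.
Matches: at [0:3] → '11b'; at [4:9] → '5555m'.
Every occurrence is swapped for '#'.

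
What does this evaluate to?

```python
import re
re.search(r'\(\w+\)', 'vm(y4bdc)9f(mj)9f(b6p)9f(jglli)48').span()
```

`re.search` tries every starting position until one works.
The match spans [2:9] → '(y4bdc)'.

(2, 9)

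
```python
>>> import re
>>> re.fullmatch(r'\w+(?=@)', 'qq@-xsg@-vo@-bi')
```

`re.fullmatch` is like wrapping the pattern in `^…$` (in single-line mode).
Here the string isn't matched end-to-end, so the call returns None.

None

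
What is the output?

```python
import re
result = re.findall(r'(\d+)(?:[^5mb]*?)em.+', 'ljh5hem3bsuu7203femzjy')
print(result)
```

['5']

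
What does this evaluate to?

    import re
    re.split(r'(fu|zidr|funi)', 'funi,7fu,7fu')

['', 'fu', 'ni,7', 'fu', ',7', 'fu', '']

Alternation tries branches left to right and keeps the first one that lets the overall match succeed at that position.
Matches to split on: at [0:2] → 'fu'; at [6:8] → 'fu'; at [10:12] → 'fu'.
With a capturing group present, the delimiter's captured portion is kept in the result list.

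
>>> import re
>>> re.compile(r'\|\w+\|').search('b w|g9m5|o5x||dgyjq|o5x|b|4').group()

'|g9m5|'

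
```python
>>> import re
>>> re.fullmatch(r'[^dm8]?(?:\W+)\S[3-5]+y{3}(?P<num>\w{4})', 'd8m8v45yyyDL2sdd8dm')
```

None

`re.fullmatch` requires the pattern to consume the entire string.
Here there's no way to consume every character, so the call returns None.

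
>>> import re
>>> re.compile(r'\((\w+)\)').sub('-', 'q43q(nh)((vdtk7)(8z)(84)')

'q43q-(---'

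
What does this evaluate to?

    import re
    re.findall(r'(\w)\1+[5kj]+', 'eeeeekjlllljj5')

`\1` has to match the exact text group 1 already captured.
Matches: at [0:7] match 'eeeeekj', group 1 = 'e'; at [7:14] match 'lllljj5', group 1 = 'l'.
`findall` collects group 1 from each match (2 total).

['e', 'l']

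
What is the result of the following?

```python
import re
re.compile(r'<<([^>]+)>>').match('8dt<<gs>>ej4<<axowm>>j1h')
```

`re.match` won't scan ahead — the pattern has to work from the very first character.
Here the string doesn't start with a match, so the call returns None.

None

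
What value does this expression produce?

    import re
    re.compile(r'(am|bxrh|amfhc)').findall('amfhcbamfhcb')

['am', 'am']

Alternation isn't longest-match — the leftmost alternative that fits at this position is chosen.
Walking the string: at [0:2] match 'am', group 1 = 'am'; at [6:8] match 'am', group 1 = 'am'.
With a single group, `findall` returns only what that group captured — 2 items.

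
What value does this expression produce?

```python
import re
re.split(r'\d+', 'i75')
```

['i', '']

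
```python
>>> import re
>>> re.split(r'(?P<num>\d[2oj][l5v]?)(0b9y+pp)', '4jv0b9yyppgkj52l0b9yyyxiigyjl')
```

['', '4jv', '0b9yypp', 'gkj52l0b9yyyxiigyjl']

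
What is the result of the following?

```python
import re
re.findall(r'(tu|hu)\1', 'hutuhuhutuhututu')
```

['hu', 'tu']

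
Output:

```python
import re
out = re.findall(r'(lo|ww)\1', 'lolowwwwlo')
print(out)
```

The backreference `\1` re-matches whatever the first group consumed, character for character.
`findall` collects group 1 from each match (2 total).

['lo', 'ww']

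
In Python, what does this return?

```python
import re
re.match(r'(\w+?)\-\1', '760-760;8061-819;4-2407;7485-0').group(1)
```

The match spans [0:7] → '760-760'.
Captured: group 1 = '760'.

'760'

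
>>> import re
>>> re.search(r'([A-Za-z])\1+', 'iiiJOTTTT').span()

(0, 3)

The backreference `\1` re-matches whatever the first group consumed, character for character.
`search` walks the string left to right and returns the first match it finds.
The match spans [0:3] → 'iii'.
Captured: group 1 = 'i'.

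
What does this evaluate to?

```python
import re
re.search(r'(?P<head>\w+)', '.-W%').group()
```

The match spans [2:3] → 'W'.

'W'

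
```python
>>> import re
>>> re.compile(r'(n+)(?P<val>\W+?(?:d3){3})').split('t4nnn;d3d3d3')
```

['t4', 'nnn', ';d3d3d3', '']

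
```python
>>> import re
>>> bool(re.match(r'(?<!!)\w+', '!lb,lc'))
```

False

`re.match` won't scan ahead — the pattern has to work from the very first character.
Here the string doesn't start with a match, so the call returns None, and `bool(None)` is False.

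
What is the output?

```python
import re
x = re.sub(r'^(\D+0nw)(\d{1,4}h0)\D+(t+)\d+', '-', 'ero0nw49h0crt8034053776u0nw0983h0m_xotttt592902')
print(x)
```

The pattern matches anchored at the start of the string; then one or more of a non-digit, then the literal '0nw' (captured); then 1 to 4 of a digit, then the literal 'h0' (captured); then one or more of a non-digit; then one or more of a literal 't' (captured); then one or more of a digit.
Matches: at [0:23] → 'ero0nw49h0crt8034053776'.
Every occurrence is swapped for '-'.

-u0nw0983h0m_xotttt592902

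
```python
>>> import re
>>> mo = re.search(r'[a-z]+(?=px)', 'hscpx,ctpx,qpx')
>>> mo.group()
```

'hsc'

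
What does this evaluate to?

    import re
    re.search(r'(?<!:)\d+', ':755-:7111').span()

(2, 4)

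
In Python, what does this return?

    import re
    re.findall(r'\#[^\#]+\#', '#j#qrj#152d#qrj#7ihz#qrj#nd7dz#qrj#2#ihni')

Matches: at [0:3] → '#j#'; at [6:12] → '#152d#'; at [15:21] → '#7ihz#'; at [24:31] → '#nd7dz#'; at [34:37] → '#2#'.
Since nothing is captured, `findall` lists the 5 matched substrings directly.

['#j#', '#152d#', '#7ihz#', '#nd7dz#', '#2#']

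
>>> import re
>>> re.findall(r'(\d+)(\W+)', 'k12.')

This matches one or more of a digit (captured); then one or more of a non-word character (captured).
Matches: at [1:4] match '12.', groups = ('12', '.').
`findall` packs the 2 group values into a tuple for every match.

[('12', '.')]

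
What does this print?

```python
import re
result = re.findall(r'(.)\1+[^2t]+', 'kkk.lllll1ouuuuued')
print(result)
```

['k']

The backreference `\1` re-matches whatever the first group consumed, character for character.
Scanning left to right: at [0:18] match 'kkk.lllll1ouuuuued', group 1 = 'k'.
Because there's exactly one group, `findall` drops the full match and keeps group 1 from the one hit.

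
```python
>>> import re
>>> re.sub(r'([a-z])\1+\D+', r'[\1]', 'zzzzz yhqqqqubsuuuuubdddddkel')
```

'[z]'

`\1` has to match the exact text group 1 already captured.
`\1` in the replacement pulls in group 1's text for each match.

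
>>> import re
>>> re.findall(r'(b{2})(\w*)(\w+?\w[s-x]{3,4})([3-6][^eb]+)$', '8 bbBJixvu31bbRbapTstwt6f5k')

[('bb', 'BJixvu31bbRbap', 'Tstwt', '6f5k')]

The pattern matches exactly 2 of a literal 'b' (captured); then zero or more of a word character (captured); then one or more of a word character (lazy), then a word character, then 3 to 4 of a character in [s-x] (captured); then a character in [3-6], then one or more of any character except [eb] (captured); then anchored at the end.
4 groups means the one result is a tuple of 4 captured strings — 1 here.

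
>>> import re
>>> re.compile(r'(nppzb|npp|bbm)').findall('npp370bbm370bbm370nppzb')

Alternation tries branches left to right and keeps the first one that lets the overall match succeed at that position.
Walking the string: at [0:3] match 'npp', group 1 = 'npp'; at [6:9] match 'bbm', group 1 = 'bbm'; at [12:15] match 'bbm', group 1 = 'bbm'; at [18:23] match 'nppzb', group 1 = 'nppzb'.
One capturing group, so `findall` returns just the captured substring from each match — 4 in all.

['npp', 'bbm', 'bbm', 'nppzb']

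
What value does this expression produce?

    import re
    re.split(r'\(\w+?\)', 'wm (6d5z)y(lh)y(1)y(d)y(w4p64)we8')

['wm ', 'y', 'y', 'y', 'y', 'we8']

Splitting on the pattern gives 6 pieces.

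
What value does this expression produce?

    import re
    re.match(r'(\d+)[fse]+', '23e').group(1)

The pattern matches one or more of a digit (captured); then one or more of one of [fse].
`re.match` won't scan ahead — the pattern has to work from the very first character.
The match spans [0:3] → '23e'.
Captured: group 1 = '23'.

'23'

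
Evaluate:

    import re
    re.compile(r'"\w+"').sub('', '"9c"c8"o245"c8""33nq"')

'c8c8"'

Matches: at [0:4] → '"9c"'; at [6:12] → '"o245"'; at [15:21] → '"33nq"'.
Each match is replaced by ''.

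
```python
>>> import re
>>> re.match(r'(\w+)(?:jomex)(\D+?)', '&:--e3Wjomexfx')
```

None

`re.match` won't scan ahead — the pattern has to work from the very first character.
Here the pattern fails at index 0, so the call returns None.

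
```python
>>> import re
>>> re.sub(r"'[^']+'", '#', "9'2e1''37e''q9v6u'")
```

Each match is replaced by '#'.

'9###'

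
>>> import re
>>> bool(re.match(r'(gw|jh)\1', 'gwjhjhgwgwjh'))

False

`\1` has to match the exact text group 1 already captured.
`re.match` only tries the pattern at the start of the string.
Here position 0 doesn't satisfy it, so the call returns None, and `bool(None)` is False.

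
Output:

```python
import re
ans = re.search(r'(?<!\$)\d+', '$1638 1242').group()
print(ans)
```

638

Because the assertion is negative and zero-width, positions next to the forbidden text are skipped.
Unlike `match`, `search` isn't anchored — it looks for the pattern anywhere in the string.
The match spans [2:5] → '638'.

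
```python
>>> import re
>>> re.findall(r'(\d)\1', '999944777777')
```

A backreference is literal: `\1` must see the identical characters the first group matched.
Scanning left to right: at [0:2] match '99', group 1 = '9'; at [2:4] match '99', group 1 = '9'; at [4:6] match '44', group 1 = '4'; at [6:8] match '77', group 1 = '7'; at [8:10] match '77', group 1 = '7'; ….
`findall` collects group 1 from each match (6 total).

['9', '9', '4', '7', '7', '7']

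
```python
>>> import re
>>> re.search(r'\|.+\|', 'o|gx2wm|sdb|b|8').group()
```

The match spans [1:14] → '|gx2wm|sdb|b|'.

'|gx2wm|sdb|b|'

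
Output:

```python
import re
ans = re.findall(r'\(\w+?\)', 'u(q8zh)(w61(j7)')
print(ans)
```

['(q8zh)', '(j7)']

Walking the string: at [1:7] → '(q8zh)'; at [11:15] → '(j7)'.
With no groups in the pattern, `findall` gives back each whole match — 2 here.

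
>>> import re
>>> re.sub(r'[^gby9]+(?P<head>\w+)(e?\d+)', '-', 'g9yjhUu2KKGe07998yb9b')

This matches one or more of any character except [gby9]; then one or more of a word character (captured as 'head'); then optionally the literal 'e', then one or more of a digit (captured).
Each match is replaced by '-'.

'g9y-b'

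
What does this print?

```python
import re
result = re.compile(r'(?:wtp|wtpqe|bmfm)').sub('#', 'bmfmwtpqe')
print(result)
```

Branches in `(...|...)` are attempted left-to-right; the first branch that allows the whole pattern to succeed is taken.
Every occurrence is swapped for '#'.

##qe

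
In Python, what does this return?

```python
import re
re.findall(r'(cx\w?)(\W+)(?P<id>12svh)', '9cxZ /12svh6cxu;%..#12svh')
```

[('cxZ', ' /', '12svh'), ('cxu', ';%..#', '12svh')]

The pattern matches the literal 'cx', then optionally a word character (captured); then one or more of a non-word character (captured); then the literal '12s', then the literal 'vh' (captured as 'id').
3 groups means each result is a tuple of 3 captured strings — 2 here.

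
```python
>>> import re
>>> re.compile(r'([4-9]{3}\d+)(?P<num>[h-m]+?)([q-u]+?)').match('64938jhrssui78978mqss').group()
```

This matches exactly 3 of a character in [4-9], then one or more of a digit (captured); then one or more of a character in [h-m] (lazy) (captured as 'num'); then one or more of a character in [q-u] (lazy) (captured).
`match` is anchored at position 0; if the pattern doesn't fit there, it returns None.
The match spans [0:8] → '64938jhr'.
Captured: group 1 = '64938', group 2 = 'jh', group 3 = 'r'.

'64938jhr'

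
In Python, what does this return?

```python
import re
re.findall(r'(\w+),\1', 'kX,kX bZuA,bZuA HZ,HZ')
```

The backreference `\1` re-matches whatever the first group consumed, character for character.
Walking the string: at [0:5] match 'kX,kX', group 1 = 'kX'; at [6:15] match 'bZuA,bZuA', group 1 = 'bZuA'; at [16:21] match 'HZ,HZ', group 1 = 'HZ'.
With a single group, `findall` returns only what that group captured — 3 items.

['kX', 'bZuA', 'HZ']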